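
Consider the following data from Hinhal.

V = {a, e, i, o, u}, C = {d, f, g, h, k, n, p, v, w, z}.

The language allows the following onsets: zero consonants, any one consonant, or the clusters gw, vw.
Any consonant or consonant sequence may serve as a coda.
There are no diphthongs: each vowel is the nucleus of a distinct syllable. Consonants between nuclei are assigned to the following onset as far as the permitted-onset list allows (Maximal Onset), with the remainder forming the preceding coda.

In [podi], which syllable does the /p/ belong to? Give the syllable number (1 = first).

Nuclei (vowels): o, i → 2 syllables.
V1 /o/ – V2 /i/: just /d/ — single C goes to the following onset.
Putting it together: po.di.
The /p/ is in the onset of syllable 1 (/po/).

1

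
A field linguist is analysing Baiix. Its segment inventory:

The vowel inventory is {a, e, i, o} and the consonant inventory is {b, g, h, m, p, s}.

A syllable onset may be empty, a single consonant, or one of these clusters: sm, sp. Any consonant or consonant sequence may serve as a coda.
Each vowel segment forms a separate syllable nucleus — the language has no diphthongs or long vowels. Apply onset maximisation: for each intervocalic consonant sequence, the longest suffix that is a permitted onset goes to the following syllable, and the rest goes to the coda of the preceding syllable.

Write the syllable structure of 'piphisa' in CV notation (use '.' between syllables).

Nuclei (vowels): i, i, a → 3 syllables.
Between /i/ (V1) and /i/ (V2): /ph/ splits as /p/ + /h/ (/h/ is the longest suffix that is a licit onset).
Between /i/ (V2) and /a/ (V3): /s/ → onset of the next syllable (single consonants are always licit onsets).
Syllabification: pip.hi.sa.
Mapping each syllable to C/V: /pip/ → CVC, /hi/ → CV, /sa/ → CV.

CVC.CV.CV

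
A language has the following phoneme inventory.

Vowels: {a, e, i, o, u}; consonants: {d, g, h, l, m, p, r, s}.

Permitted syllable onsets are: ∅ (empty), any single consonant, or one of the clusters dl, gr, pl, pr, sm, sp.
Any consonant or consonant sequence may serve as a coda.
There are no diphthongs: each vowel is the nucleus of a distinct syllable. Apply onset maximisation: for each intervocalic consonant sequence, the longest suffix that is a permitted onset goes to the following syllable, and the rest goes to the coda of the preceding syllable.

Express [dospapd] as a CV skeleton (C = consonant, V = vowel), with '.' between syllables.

CV.CCVCC

The vowels are o, a — 2 nuclei, so 2 syllables.
/o…a/ gap (V1→V2): /sp/ is a licit onset in full, so it all attaches to the next syllable.
Putting it together: do.spapd.
Mapping each syllable to C/V: /do/ → CV, /spapd/ → CCVCC.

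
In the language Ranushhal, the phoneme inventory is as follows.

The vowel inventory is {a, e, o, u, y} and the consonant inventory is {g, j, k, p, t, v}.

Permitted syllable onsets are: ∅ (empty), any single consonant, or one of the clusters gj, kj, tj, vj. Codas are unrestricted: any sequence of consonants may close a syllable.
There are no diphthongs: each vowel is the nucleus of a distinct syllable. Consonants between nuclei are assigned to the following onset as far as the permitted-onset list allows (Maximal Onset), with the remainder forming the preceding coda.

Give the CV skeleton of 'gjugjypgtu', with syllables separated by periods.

The vowels are u, y, u — 3 nuclei, so 3 syllables.
/u…y/ gap (V1→V2): /gj/ is a licit onset in full, so it all attaches to the next syllable.
/y…u/ gap (V2→V3): /pgt/; trying suffixes from longest down, /t/ is the first permitted one, so coda /pg/ | onset /t/.
So the parse is gju.gjypg.tu.
Mapping each syllable to C/V: /gju/ → CCV, /gjypg/ → CCVCC, /tu/ → CV.

CCV.CCVCC.CV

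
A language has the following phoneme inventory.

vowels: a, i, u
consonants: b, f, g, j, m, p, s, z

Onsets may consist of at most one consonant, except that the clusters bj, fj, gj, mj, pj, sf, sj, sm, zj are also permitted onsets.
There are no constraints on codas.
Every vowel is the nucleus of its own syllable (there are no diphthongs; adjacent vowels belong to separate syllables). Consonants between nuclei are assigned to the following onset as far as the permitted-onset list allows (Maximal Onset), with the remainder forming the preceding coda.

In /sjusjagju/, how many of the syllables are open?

Nuclei (vowels): u, a, u → 3 syllables.
/u…a/ gap (V1→V2): cluster /sj/ — /sj/ is itself a permitted onset, so the whole cluster goes right; preceding coda = ∅.
/a…u/ gap (V2→V3): /gj/ — entire cluster is a permitted onset → onset /gj/, coda ∅.
So the parse is sju.sja.gju.
Classifying each syllable: /sju/ (open), /sja/ (open), /gju/ (open).
Open syllables: 3.

3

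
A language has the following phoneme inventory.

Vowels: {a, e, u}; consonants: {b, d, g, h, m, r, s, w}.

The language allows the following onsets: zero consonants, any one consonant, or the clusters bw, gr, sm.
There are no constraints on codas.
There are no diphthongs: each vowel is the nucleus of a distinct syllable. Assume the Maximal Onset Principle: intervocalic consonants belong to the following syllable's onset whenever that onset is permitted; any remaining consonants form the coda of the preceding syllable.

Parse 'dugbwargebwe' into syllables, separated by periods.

Nuclei (vowels): u, a, e, e → 4 syllables.
Between /u/ (V1) and /a/ (V2): /gbw/ — longest licit onset from the right is /bw/, leaving /g/ as coda.
Between /a/ (V2) and /e/ (V3): cluster /rg/ — the longest permitted-onset suffix is /g/; onset = /g/, preceding coda = /r/.
Between /e/ (V3) and /e/ (V4): cluster /bw/ — /bw/ is itself a permitted onset, so the whole cluster goes right; preceding coda = ∅.

dug.bwar.ge.bwe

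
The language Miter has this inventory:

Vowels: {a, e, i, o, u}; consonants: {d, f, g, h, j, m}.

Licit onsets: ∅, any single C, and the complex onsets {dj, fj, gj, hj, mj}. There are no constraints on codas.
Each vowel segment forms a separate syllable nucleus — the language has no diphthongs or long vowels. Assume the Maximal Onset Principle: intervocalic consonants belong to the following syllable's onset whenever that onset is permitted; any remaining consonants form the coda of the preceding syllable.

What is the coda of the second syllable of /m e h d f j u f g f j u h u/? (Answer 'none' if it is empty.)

fg

Vowels present: e, u, u, u; each is a nucleus, giving 4 syllables.
V1 /e/ – V2 /u/: /hdfj/; trying suffixes from longest down, /fj/ is the first permitted one, so coda /hd/ | onset /fj/.
V2 /u/ – V3 /u/: cluster /fgfj/ — the longest permitted-onset suffix is /fj/; onset = /fj/, preceding coda = /fg/.
V3 /u/ – V4 /u/: /h/ is a single consonant, so it becomes the next onset.
Putting it together: mehd.fjufg.fju.hu.
Syllable 2 is /fjufg/: onset /fj/, nucleus /u/, coda /fg/.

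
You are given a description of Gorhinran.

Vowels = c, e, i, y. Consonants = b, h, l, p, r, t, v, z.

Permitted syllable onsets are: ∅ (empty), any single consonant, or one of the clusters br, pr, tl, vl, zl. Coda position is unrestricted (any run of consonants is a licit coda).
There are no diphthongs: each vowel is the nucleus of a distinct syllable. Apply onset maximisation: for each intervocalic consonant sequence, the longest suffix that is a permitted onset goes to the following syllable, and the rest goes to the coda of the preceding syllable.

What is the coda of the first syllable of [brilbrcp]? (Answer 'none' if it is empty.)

l

Nuclei (vowels): i, c → 2 syllables.
/i…c/ gap (V1→V2): /lbr/ splits as /l/ + /br/ (/br/ is the longest suffix that is a licit onset).
Putting it together: bril.brcp.
Syllable 1 is /bril/: onset /br/, nucleus /i/, coda /l/.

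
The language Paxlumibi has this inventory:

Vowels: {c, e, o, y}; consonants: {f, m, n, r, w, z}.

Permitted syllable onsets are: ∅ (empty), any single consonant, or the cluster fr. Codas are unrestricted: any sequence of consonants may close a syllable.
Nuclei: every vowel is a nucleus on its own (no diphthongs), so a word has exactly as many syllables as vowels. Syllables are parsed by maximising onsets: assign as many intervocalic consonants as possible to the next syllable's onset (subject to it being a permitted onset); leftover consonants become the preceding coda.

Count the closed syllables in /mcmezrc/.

Nuclei (vowels): c, e, c → 3 syllables.
V1 /c/ – V2 /e/: /m/ → onset of the next syllable (single consonants are always licit onsets).
V2 /e/ – V3 /c/: /zr/ — longest licit onset from the right is /r/, leaving /z/ as coda.
So the parse is mc.mez.rc.
Classifying each syllable: /mc/ (open), /mez/ (closed), /rc/ (open).
Closed syllables: 1.

1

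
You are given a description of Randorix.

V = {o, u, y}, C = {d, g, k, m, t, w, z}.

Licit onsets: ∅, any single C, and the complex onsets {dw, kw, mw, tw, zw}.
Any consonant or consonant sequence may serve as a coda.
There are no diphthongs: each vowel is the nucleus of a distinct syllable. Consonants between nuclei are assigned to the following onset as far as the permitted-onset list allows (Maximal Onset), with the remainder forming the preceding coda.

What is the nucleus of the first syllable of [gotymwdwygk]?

o

Vowels present: o, y, y; each is a nucleus, giving 3 syllables.
The first nucleus (vowel 1 from the left) is /o/.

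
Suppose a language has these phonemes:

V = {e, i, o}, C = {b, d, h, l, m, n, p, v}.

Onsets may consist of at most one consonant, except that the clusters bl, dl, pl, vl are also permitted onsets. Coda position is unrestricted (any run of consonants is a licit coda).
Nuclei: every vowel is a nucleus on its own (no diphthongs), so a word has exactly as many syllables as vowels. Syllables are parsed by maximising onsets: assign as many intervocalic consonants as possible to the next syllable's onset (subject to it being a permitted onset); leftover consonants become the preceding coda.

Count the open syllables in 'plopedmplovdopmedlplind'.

Vowels present: o, e, o, o, e, i; each is a nucleus, giving 6 syllables.
V1 /o/ – V2 /e/: /p/ is a single consonant, so it becomes the next onset.
V2 /e/ – V3 /o/: /dmpl/ — longest licit onset from the right is /pl/, leaving /dm/ as coda.
V3 /o/ – V4 /o/: /vd/ — longest licit onset from the right is /d/, leaving /v/ as coda.
V4 /o/ – V5 /e/: /pm/; trying suffixes from longest down, /m/ is the first permitted one, so coda /p/ | onset /m/.
V5 /e/ – V6 /i/: cluster /dlpl/ — the longest permitted-onset suffix is /pl/; onset = /pl/, preceding coda = /dl/.
Putting it together: plo.pedm.plov.dop.medl.plind.
Classifying each syllable: /plo/ (open), /pedm/ (closed), /plov/ (closed), /dop/ (closed), /medl/ (closed), /plind/ (closed).
Open syllables: 1.

1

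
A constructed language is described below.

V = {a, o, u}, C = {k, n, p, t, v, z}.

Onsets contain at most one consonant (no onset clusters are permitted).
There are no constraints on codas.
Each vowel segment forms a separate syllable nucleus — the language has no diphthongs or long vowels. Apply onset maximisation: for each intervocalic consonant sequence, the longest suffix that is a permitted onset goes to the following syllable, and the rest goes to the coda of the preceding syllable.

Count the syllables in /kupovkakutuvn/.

Vowels present: u, o, a, u, u; each is a nucleus, giving 5 syllables.

5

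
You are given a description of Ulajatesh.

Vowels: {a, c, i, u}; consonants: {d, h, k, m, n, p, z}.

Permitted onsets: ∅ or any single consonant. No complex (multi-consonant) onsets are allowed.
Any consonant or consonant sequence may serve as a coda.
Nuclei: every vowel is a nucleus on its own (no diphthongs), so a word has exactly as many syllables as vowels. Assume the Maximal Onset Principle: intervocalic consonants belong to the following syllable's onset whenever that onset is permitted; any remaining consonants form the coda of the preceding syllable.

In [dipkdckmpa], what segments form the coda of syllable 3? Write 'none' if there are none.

none

The vowels are i, c, a — 3 nuclei, so 3 syllables.
V1 /i/ – V2 /c/: /pkd/ splits as /pk/ + /d/ (/d/ is the longest suffix that is a licit onset).
V2 /c/ – V3 /a/: /kmp/ splits as /km/ + /p/ (/p/ is the longest suffix that is a licit onset).
So the parse is dipk.dckm.pa.
Syllable 3 is /pa/: onset /p/, nucleus /a/, coda ∅.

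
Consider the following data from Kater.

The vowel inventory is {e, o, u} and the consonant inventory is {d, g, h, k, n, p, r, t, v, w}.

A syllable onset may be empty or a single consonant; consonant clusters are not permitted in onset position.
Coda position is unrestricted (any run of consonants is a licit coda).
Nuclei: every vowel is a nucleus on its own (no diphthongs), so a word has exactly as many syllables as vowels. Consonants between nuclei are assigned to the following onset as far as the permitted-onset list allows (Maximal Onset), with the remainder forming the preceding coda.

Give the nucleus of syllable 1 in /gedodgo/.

e

Nuclei (vowels): e, o, o → 3 syllables.
The first nucleus (vowel 1 from the left) is /e/.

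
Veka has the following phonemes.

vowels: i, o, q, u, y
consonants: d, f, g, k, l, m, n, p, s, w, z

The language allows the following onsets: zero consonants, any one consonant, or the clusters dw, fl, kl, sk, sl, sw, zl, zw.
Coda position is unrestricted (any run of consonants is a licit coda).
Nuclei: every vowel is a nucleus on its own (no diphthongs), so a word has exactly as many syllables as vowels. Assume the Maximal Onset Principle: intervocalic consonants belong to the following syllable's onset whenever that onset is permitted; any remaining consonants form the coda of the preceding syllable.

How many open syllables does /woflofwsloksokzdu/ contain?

2

Vowels present: o, o, o, o, u; each is a nucleus, giving 5 syllables.
/o…o/ gap (V1→V2): cluster /fl/ — /fl/ is itself a permitted onset, so the whole cluster goes right; preceding coda = ∅.
/o…o/ gap (V2→V3): /fwsl/ splits as /fw/ + /sl/ (/sl/ is the longest suffix that is a licit onset).
/o…o/ gap (V3→V4): /ks/; trying suffixes from longest down, /s/ is the first permitted one, so coda /k/ | onset /s/.
/o…u/ gap (V4→V5): /kzd/; trying suffixes from longest down, /d/ is the first permitted one, so coda /kz/ | onset /d/.
Syllabification: wo.flofw.slok.sokz.du.
Classifying each syllable: /wo/ (open), /flofw/ (closed), /slok/ (closed), /sokz/ (closed), /du/ (open).
Open syllables: 2.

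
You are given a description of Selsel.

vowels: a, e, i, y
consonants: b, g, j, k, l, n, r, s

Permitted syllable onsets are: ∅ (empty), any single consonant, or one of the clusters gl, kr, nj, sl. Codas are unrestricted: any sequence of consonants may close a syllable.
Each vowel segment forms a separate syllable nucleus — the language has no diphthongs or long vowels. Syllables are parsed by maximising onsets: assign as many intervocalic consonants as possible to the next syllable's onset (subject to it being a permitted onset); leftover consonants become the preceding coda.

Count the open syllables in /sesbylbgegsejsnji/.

The vowels are e, y, e, e, i — 5 nuclei, so 5 syllables.
Between /e/ (V1) and /y/ (V2): /sb/ — longest licit onset from the right is /b/, leaving /s/ as coda.
Between /y/ (V2) and /e/ (V3): /lbg/ splits as /lb/ + /g/ (/g/ is the longest suffix that is a licit onset).
Between /e/ (V3) and /e/ (V4): cluster /gs/ — the longest permitted-onset suffix is /s/; onset = /s/, preceding coda = /g/.
Between /e/ (V4) and /i/ (V5): /jsnj/; trying suffixes from longest down, /nj/ is the first permitted one, so coda /js/ | onset /nj/.
So the parse is ses.bylb.geg.sejs.nji.
Classifying each syllable: /ses/ (closed), /bylb/ (closed), /geg/ (closed), /sejs/ (closed), /nji/ (open).
Open syllables: 1.

1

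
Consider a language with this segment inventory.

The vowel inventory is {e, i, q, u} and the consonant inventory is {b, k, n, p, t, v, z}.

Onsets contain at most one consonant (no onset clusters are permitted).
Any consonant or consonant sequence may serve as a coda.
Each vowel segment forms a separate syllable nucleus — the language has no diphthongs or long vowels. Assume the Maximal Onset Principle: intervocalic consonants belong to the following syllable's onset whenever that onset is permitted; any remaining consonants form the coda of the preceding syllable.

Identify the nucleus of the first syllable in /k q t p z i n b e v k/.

Nuclei (vowels): q, i, e → 3 syllables.
The first nucleus (vowel 1 from the left) is /q/.

q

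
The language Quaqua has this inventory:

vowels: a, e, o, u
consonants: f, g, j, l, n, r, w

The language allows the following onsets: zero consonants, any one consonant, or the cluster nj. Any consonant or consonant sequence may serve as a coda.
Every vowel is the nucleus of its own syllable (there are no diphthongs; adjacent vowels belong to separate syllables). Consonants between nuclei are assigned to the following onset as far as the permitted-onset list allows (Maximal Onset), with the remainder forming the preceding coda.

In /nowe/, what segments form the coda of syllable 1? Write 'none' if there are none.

none

Nuclei (vowels): o, e → 2 syllables.
Between /o/ (V1) and /e/ (V2): /w/ → onset of the next syllable (single consonants are always licit onsets).
Putting it together: no.we.
Syllable 1 is /no/: onset /n/, nucleus /o/, coda ∅.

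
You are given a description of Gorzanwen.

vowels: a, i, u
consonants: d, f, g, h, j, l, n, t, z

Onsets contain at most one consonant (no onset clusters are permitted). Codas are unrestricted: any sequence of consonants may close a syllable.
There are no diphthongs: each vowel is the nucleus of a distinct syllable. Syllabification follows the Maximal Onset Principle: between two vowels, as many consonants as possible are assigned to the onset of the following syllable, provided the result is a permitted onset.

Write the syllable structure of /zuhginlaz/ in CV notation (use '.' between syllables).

CVC.CVC.CVC

The vowels are u, i, a — 3 nuclei, so 3 syllables.
σ1/σ2 boundary: /hg/ splits as /h/ + /g/ (/g/ is the longest suffix that is a licit onset).
σ2/σ3 boundary: /nl/ splits as /n/ + /l/ (/l/ is the longest suffix that is a licit onset).
Result: zuh.gin.laz.
Mapping each syllable to C/V: /zuh/ → CVC, /gin/ → CVC, /laz/ → CVC.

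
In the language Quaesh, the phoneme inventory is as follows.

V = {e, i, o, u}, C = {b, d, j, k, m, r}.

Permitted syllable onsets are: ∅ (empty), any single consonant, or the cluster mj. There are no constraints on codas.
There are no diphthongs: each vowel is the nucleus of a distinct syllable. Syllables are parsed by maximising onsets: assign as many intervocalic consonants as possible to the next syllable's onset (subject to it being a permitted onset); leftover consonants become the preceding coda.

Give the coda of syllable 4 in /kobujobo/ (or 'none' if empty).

none

Nuclei (vowels): o, u, o, o → 4 syllables.
V1 /o/ – V2 /u/: just /b/ — single C goes to the following onset.
V2 /u/ – V3 /o/: /j/ is a single consonant, so it becomes the next onset.
V3 /o/ – V4 /o/: /b/ → onset of the next syllable (single consonants are always licit onsets).
Putting it together: ko.bu.jo.bo.
Syllable 4 is /bo/: onset /b/, nucleus /o/, coda ∅.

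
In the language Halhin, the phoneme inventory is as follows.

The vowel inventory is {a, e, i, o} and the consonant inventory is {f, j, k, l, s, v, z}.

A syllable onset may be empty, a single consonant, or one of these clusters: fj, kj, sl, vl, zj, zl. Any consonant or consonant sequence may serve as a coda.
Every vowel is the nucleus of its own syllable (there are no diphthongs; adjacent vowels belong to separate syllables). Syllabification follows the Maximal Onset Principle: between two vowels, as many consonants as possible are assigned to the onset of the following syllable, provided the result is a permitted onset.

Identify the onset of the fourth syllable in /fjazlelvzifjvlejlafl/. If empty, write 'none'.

Nuclei (vowels): a, e, i, e, a → 5 syllables.
/a…e/ gap (V1→V2): /zl/ is a licit onset in full, so it all attaches to the next syllable.
/e…i/ gap (V2→V3): cluster /lvz/ — the longest permitted-onset suffix is /z/; onset = /z/, preceding coda = /lv/.
/i…e/ gap (V3→V4): cluster /fjvl/ — the longest permitted-onset suffix is /vl/; onset = /vl/, preceding coda = /fj/.
/e…a/ gap (V4→V5): cluster /jl/ — the longest permitted-onset suffix is /l/; onset = /l/, preceding coda = /j/.
Result: fja.zlelv.zifj.vlej.lafl.
Syllable 4 is /vlej/: onset /vl/, nucleus /e/, coda /j/.

vl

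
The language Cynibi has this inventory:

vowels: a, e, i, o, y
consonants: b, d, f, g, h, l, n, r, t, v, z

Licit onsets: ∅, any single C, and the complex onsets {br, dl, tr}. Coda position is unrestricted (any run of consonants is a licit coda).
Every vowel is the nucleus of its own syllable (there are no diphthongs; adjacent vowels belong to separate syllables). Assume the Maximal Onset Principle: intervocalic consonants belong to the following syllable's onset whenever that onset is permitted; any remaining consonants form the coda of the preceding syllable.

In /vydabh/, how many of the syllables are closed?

1

Vowels present: y, a; each is a nucleus, giving 2 syllables.
Between /y/ (V1) and /a/ (V2): /d/ → onset of the next syllable (single consonants are always licit onsets).
Syllabification: vy.dabh.
Classifying each syllable: /vy/ (open), /dabh/ (closed).
Closed syllables: 1.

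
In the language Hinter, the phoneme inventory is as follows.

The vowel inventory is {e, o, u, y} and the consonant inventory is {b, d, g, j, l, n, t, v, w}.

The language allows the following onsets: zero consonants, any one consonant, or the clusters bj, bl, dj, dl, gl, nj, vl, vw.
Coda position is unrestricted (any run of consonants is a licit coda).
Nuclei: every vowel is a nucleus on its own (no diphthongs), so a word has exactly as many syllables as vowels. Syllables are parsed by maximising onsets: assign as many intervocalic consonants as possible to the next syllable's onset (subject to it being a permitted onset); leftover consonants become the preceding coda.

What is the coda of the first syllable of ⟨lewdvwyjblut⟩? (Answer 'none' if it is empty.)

Nuclei (vowels): e, y, u → 3 syllables.
Between /e/ (V1) and /y/ (V2): /wdvw/ — longest licit onset from the right is /vw/, leaving /wd/ as coda.
Between /y/ (V2) and /u/ (V3): /jbl/; trying suffixes from longest down, /bl/ is the first permitted one, so coda /j/ | onset /bl/.
Result: lewd.vwyj.blut.
Syllable 1 is /lewd/: onset /l/, nucleus /e/, coda /wd/.

wd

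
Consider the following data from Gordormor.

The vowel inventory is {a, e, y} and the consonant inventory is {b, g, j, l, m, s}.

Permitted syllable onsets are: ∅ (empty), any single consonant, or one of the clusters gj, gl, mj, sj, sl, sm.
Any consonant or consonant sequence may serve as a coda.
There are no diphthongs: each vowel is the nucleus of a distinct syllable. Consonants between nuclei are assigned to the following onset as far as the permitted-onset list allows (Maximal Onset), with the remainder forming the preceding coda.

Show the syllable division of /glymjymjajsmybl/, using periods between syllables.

gly.mjy.mjaj.smybl

Nuclei (vowels): y, y, a, y → 4 syllables.
Between /y/ (V1) and /y/ (V2): /mj/ — entire cluster is a permitted onset → onset /mj/, coda ∅.
Between /y/ (V2) and /a/ (V3): cluster /mj/ — /mj/ is itself a permitted onset, so the whole cluster goes right; preceding coda = ∅.
Between /a/ (V3) and /y/ (V4): /jsm/ splits as /j/ + /sm/ (/sm/ is the longest suffix that is a licit onset).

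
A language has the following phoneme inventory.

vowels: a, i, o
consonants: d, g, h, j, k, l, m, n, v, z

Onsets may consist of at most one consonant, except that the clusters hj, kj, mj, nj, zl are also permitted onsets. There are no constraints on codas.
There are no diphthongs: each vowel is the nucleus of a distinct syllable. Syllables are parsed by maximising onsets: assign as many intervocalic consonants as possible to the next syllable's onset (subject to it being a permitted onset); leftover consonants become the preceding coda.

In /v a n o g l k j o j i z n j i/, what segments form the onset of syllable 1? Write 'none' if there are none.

v

Vowels present: a, o, o, i, i; each is a nucleus, giving 5 syllables.
V1 /a/ – V2 /o/: just /n/ — single C goes to the following onset.
V2 /o/ – V3 /o/: cluster /glkj/ — the longest permitted-onset suffix is /kj/; onset = /kj/, preceding coda = /gl/.
V3 /o/ – V4 /i/: just /j/ — single C goes to the following onset.
V4 /i/ – V5 /i/: /znj/ splits as /z/ + /nj/ (/nj/ is the longest suffix that is a licit onset).
Putting it together: va.nogl.kjo.jiz.nji.
Syllable 1 is /va/: onset /v/, nucleus /a/, coda ∅.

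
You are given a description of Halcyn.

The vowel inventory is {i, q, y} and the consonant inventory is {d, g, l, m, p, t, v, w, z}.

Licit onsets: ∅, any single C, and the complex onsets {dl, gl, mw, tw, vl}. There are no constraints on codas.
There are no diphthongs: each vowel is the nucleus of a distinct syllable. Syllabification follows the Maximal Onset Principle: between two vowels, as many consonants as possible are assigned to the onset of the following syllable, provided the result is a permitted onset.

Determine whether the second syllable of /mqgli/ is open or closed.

Nuclei (vowels): q, i → 2 syllables.
/q…i/ gap (V1→V2): /gl/ — entire cluster is a permitted onset → onset /gl/, coda ∅.
So the parse is mq.gli.
Syllable 2 is /gli/; it ends in its nucleus with no coda, so it is open.

open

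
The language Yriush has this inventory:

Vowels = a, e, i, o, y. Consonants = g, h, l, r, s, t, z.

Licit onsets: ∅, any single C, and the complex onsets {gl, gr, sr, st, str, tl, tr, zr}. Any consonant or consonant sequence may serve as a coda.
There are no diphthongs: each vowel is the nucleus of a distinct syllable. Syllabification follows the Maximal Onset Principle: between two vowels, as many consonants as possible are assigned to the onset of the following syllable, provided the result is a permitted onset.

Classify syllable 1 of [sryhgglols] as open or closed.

Vowels present: y, o; each is a nucleus, giving 2 syllables.
Between /y/ (V1) and /o/ (V2): /hggl/; trying suffixes from longest down, /gl/ is the first permitted one, so coda /hg/ | onset /gl/.
Result: sryhg.glols.
Syllable 1 is /sryhg/ with coda /hg/, so it is closed.

closed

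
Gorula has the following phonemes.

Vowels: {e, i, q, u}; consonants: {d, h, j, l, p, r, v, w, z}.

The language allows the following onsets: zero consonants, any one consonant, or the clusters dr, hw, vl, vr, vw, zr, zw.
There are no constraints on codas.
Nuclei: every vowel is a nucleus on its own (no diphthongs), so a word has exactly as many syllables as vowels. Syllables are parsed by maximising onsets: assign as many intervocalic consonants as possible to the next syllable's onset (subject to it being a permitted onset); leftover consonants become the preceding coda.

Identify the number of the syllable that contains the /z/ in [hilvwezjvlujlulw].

Nuclei (vowels): i, e, u, u → 4 syllables.
V1 /i/ – V2 /e/: /lvw/ splits as /l/ + /vw/ (/vw/ is the longest suffix that is a licit onset).
V2 /e/ – V3 /u/: /zjvl/; trying suffixes from longest down, /vl/ is the first permitted one, so coda /zj/ | onset /vl/.
V3 /u/ – V4 /u/: /jl/; trying suffixes from longest down, /l/ is the first permitted one, so coda /j/ | onset /l/.
Syllabification: hil.vwezj.vluj.lulw.
The /z/ is in the coda of syllable 2 (/vwezj/).

2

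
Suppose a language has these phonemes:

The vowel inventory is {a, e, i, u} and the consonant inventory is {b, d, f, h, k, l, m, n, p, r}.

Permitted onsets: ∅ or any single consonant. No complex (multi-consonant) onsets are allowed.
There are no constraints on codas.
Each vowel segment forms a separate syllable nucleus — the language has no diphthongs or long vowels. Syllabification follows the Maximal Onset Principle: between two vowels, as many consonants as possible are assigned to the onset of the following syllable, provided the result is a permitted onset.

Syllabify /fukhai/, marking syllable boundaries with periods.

The vowels are u, a, i — 3 nuclei, so 3 syllables.
V1 /u/ – V2 /a/: /kh/; trying suffixes from longest down, /h/ is the first permitted one, so coda /k/ | onset /h/.
V2 /a/ – V3 /i/: no consonants, so the boundary falls immediately after /a/.

fuk.ha.i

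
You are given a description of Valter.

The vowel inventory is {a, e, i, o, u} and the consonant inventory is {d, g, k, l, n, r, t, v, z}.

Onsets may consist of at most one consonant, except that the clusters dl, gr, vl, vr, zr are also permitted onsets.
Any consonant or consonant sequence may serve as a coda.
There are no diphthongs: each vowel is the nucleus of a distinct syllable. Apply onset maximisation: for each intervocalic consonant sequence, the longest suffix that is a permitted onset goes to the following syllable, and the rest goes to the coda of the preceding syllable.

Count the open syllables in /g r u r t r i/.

Vowels present: u, i; each is a nucleus, giving 2 syllables.
σ1/σ2 boundary: /rtr/ splits as /rt/ + /r/ (/r/ is the longest suffix that is a licit onset).
Syllabification: grurt.ri.
Classifying each syllable: /grurt/ (closed), /ri/ (open).
Open syllables: 1.

1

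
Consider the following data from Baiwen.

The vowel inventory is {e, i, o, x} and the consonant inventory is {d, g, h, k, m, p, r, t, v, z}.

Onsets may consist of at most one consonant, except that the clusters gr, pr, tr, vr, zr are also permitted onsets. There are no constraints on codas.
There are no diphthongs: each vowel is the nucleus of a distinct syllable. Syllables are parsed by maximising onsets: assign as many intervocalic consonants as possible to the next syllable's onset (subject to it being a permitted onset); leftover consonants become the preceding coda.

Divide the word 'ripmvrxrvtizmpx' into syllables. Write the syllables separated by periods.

ripm.vrxrv.tizm.px

Vowels present: i, x, i, x; each is a nucleus, giving 4 syllables.
V1 /i/ – V2 /x/: cluster /pmvr/ — the longest permitted-onset suffix is /vr/; onset = /vr/, preceding coda = /pm/.
V2 /x/ – V3 /i/: /rvt/ splits as /rv/ + /t/ (/t/ is the longest suffix that is a licit onset).
V3 /i/ – V4 /x/: /zmp/; trying suffixes from longest down, /p/ is the first permitted one, so coda /zm/ | onset /p/.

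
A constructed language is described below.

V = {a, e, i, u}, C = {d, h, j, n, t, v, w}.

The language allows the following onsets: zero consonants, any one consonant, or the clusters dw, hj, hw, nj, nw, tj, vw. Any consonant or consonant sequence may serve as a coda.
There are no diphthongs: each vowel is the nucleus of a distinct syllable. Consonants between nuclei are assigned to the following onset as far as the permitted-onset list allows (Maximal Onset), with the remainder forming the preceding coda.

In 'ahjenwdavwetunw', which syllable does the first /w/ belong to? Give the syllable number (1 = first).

2

Nuclei (vowels): a, e, a, e, u → 5 syllables.
σ1/σ2 boundary: /hj/ is a licit onset in full, so it all attaches to the next syllable.
σ2/σ3 boundary: cluster /nwd/ — the longest permitted-onset suffix is /d/; onset = /d/, preceding coda = /nw/.
σ3/σ4 boundary: /vw/ — entire cluster is a permitted onset → onset /vw/, coda ∅.
σ4/σ5 boundary: /t/ is a single consonant, so it becomes the next onset.
Putting it together: a.hjenw.da.vwe.tunw.
The first /w/ is in the coda of syllable 2 (/hjenw/).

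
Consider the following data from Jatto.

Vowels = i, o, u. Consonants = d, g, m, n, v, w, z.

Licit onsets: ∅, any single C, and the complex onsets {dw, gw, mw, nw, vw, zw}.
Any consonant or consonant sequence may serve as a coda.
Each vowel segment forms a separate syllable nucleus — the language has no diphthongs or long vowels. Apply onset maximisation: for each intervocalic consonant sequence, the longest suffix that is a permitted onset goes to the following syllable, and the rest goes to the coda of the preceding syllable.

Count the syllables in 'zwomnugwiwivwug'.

The vowels are o, u, i, i, u — 5 nuclei, so 5 syllables.

5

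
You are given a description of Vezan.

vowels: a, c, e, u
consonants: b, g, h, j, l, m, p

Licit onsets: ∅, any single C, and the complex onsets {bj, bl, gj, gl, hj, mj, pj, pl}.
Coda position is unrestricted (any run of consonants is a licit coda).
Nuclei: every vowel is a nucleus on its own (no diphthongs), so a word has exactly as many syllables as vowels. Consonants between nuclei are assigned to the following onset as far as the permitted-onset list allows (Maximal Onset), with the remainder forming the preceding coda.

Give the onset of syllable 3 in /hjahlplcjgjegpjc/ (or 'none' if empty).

Vowels present: a, c, e, c; each is a nucleus, giving 4 syllables.
V1 /a/ – V2 /c/: /hlpl/; trying suffixes from longest down, /pl/ is the first permitted one, so coda /hl/ | onset /pl/.
V2 /c/ – V3 /e/: /jgj/; trying suffixes from longest down, /gj/ is the first permitted one, so coda /j/ | onset /gj/.
V3 /e/ – V4 /c/: /gpj/; trying suffixes from longest down, /pj/ is the first permitted one, so coda /g/ | onset /pj/.
Syllabification: hjahl.plcj.gjeg.pjc.
Syllable 3 is /gjeg/: onset /gj/, nucleus /e/, coda /g/.

gj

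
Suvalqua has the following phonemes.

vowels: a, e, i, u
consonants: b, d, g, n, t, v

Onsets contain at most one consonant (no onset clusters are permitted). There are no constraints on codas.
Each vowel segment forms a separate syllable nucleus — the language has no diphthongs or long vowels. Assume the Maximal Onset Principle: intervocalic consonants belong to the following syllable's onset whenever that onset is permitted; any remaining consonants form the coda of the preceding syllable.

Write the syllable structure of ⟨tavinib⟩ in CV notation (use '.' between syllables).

CV.CV.CVC

Vowels present: a, i, i; each is a nucleus, giving 3 syllables.
V1 /a/ – V2 /i/: /v/ → onset of the next syllable (single consonants are always licit onsets).
V2 /i/ – V3 /i/: /n/ → onset of the next syllable (single consonants are always licit onsets).
So the parse is ta.vi.nib.
Mapping each syllable to C/V: /ta/ → CV, /vi/ → CV, /nib/ → CVC.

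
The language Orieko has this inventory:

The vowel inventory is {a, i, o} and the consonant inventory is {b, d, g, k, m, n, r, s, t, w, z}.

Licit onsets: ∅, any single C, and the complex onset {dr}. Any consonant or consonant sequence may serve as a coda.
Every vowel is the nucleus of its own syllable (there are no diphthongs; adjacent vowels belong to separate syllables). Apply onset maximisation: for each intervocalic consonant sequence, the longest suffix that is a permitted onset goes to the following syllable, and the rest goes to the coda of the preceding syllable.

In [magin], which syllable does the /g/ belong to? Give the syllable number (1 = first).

2

The vowels are a, i — 2 nuclei, so 2 syllables.
/a…i/ gap (V1→V2): /g/ is a single consonant, so it becomes the next onset.
So the parse is ma.gin.
The /g/ is in the onset of syllable 2 (/gin/).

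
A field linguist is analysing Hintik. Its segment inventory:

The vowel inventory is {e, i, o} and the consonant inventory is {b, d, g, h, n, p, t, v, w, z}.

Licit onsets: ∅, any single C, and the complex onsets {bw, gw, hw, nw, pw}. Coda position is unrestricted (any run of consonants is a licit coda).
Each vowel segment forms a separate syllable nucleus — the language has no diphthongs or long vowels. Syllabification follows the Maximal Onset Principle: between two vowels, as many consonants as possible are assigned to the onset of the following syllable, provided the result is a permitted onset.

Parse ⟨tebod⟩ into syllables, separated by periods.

te.bod

Nuclei (vowels): e, o → 2 syllables.
/e…o/ gap (V1→V2): just /b/ — single C goes to the following onset.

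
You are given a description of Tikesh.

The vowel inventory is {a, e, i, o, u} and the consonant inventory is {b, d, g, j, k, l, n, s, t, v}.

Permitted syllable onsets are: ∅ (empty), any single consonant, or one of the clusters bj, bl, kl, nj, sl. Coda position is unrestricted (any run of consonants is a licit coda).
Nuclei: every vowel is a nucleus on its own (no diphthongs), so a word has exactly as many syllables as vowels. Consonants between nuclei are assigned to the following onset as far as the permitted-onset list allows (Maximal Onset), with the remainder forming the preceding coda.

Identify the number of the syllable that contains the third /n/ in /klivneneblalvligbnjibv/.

6

Nuclei (vowels): i, e, e, a, i, i → 6 syllables.
Between /i/ (V1) and /e/ (V2): /vn/ — longest licit onset from the right is /n/, leaving /v/ as coda.
Between /e/ (V2) and /e/ (V3): just /n/ — single C goes to the following onset.
Between /e/ (V3) and /a/ (V4): /bl/ — entire cluster is a permitted onset → onset /bl/, coda ∅.
Between /a/ (V4) and /i/ (V5): /lvl/ — longest licit onset from the right is /l/, leaving /lv/ as coda.
Between /i/ (V5) and /i/ (V6): /gbnj/; trying suffixes from longest down, /nj/ is the first permitted one, so coda /gb/ | onset /nj/.
Putting it together: kliv.ne.ne.blalv.ligb.njibv.
The third /n/ is in the onset of syllable 6 (/njibv/).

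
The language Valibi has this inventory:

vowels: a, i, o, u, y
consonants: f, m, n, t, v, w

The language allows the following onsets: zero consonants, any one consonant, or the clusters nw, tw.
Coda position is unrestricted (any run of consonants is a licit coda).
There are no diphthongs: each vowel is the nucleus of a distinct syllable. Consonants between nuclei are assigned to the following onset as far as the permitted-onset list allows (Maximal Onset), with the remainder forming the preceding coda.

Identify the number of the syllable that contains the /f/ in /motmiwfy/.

3

The vowels are o, i, y — 3 nuclei, so 3 syllables.
/o…i/ gap (V1→V2): cluster /tm/ — the longest permitted-onset suffix is /m/; onset = /m/, preceding coda = /t/.
/i…y/ gap (V2→V3): /wf/; trying suffixes from longest down, /f/ is the first permitted one, so coda /w/ | onset /f/.
Result: mot.miw.fy.
The /f/ is in the onset of syllable 3 (/fy/).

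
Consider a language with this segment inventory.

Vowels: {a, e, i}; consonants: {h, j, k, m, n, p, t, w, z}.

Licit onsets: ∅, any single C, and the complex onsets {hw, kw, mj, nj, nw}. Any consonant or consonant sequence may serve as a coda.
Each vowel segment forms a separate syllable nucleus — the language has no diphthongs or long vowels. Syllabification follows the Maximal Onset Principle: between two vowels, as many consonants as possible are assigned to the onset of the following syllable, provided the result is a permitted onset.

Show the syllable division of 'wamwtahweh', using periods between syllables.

The vowels are a, a, e — 3 nuclei, so 3 syllables.
/a…a/ gap (V1→V2): cluster /mwt/ — the longest permitted-onset suffix is /t/; onset = /t/, preceding coda = /mw/.
/a…e/ gap (V2→V3): /hw/ is a licit onset in full, so it all attaches to the next syllable.

wamw.ta.hweh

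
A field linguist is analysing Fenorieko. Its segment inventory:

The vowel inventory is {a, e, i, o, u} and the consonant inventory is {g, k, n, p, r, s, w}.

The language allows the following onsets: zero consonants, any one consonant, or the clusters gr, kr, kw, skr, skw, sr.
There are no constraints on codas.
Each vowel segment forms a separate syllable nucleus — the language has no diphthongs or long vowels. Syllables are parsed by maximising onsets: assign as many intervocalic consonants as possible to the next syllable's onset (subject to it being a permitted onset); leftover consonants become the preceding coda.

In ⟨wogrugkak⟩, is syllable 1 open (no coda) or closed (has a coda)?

open

The vowels are o, u, a — 3 nuclei, so 3 syllables.
σ1/σ2 boundary: /gr/ — entire cluster is a permitted onset → onset /gr/, coda ∅.
σ2/σ3 boundary: /gk/ splits as /g/ + /k/ (/k/ is the longest suffix that is a licit onset).
Syllabification: wo.grug.kak.
Syllable 1 is /wo/; it ends in its nucleus with no coda, so it is open.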